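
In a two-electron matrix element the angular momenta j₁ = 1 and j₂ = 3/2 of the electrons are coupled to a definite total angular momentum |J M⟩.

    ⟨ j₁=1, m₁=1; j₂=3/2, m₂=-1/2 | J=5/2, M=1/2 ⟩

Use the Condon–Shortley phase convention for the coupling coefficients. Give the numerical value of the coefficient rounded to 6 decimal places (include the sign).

√[6·0!2!3!/6! · 2!0!1!2!3!2!] = √(24/5)
  +(−1)^0/∏(0,0,0,1,2,2)! = 1/4  (running 1/4)
⟨..|..⟩ = √(24/5)·(1/4) = +0.547723

+0.547723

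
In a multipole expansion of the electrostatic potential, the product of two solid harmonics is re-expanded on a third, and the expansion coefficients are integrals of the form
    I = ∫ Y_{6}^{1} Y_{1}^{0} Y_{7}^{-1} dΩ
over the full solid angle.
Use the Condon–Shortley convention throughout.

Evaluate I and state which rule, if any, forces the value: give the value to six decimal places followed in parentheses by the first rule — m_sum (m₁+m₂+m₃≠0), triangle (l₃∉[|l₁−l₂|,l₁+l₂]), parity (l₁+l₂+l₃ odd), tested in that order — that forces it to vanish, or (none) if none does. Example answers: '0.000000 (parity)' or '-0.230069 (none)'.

m-sum 0 ✓  L=14 even ✓  5≤7≤7 ✓
Π(2lᵢ+1) = 13×3×15 = 585
triangle coeff Δ(6,1,7) = 1/1365
Σ_t [0,0]: t=0:+1/518400 = 1/518400
(3j)²=7/195 [(6 1 7; 0 0 0)], sign=-1
Σ_t [0,0]: t=0:+1/604800 = 1/604800
(3j)²=16/455 [(6 1 7; 1 0 -1)], sign=+1
⇒ 4πI² = 48/65
I = (-1)√(48/65/(4π)) = -0.24241473
No selection rule forces the value: the integral is nonzero (none).

-0.242415 (none)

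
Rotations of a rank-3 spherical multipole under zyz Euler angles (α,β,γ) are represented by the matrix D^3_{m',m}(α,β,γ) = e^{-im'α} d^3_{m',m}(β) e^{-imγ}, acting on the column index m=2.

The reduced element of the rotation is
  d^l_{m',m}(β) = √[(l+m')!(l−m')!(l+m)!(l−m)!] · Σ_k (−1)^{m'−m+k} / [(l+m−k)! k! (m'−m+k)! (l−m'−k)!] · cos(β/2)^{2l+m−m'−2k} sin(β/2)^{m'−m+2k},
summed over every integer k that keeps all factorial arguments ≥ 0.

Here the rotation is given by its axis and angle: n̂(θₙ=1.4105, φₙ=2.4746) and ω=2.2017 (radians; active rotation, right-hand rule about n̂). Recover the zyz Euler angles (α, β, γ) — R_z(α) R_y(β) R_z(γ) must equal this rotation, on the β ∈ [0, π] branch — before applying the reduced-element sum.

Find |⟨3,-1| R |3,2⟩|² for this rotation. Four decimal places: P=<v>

P=0.1100

Axis–angle → zyz. n̂ = (sinθₙcosφₙ, sinθₙsinφₙ, cosθₙ) = (-0.775613, +0.610695, +0.159611), ω = 2.2017.
R = I cosω + sinω [n̂]ₓ + (1−cosω) n̂n̂ᵀ gives
  R = [+0.366555, -0.881950, +0.296313; -0.624180, +0.003067, +0.781274; -0.689954, -0.471333, -0.549372]
β = atan2(√(R₁₃²+R₂₃²), R₃₃) = 2.152408; α = atan2(R₂₃, R₁₃) mod 2π = 1.208289; γ = atan2(R₃₂, −R₃₁) mod 2π = 5.683867
D^3_{-1,2}(1.2083,2.1524,5.6839) = e^{-i·-1·1.2083}·d^3_{-1,2}(2.1524)·e^{-i·2·5.6839}. Compute d first:
With c≡cos(β/2)=0.474673 and s≡sin(β/2)=0.880162, N=[2·24·120·1]^{1/2}=75.894664
The bounds max(0,m−m')=3 and min(l+m,l−m')=4 give 2 terms
  k=3: (−1)^0·75.8947/(12)·0.4747^3·0.8802^3 = +0.461213
  k=4: (−1)^1·75.8947/(24)·0.4747^1·0.8802^5 = -0.792882
d^3_{-1,2}(2.1524) = +0.461213 -0.792882 = -0.331669
|D^3_{-1,2}|² = |d^3_{-1,2}(β)|² = (-0.331669)² = 0.110004 (the z-rotation phases have unit modulus)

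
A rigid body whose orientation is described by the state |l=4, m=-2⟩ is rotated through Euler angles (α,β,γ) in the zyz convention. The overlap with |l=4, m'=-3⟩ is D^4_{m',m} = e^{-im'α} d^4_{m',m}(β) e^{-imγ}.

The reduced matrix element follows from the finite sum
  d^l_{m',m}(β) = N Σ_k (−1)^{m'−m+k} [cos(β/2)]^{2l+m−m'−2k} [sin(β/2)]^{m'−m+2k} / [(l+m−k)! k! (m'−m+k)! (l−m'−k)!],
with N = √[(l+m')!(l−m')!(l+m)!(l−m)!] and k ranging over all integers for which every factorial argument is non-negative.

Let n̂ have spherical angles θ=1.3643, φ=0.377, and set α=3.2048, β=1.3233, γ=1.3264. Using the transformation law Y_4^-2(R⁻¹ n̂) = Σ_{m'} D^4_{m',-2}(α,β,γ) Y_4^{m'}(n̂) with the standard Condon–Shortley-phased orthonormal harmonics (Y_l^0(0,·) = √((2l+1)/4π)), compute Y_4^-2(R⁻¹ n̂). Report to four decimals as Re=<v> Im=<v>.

Need the full column D^4_{m',-2} for m'=−4..4 at α=3.2048, β=1.3233, γ=1.3264.
cos(β/2)=0.788980, sin(β/2)=0.614420
d^4_{-4,-2}: single k=2 term ⇒ +0.481841;  D = -0.468489+0.112645i
d^4_{-3,-2}: k∈[1..2] ⇒ +0.437511 -0.795992 = -0.358481;  D = -0.342558+0.105654i
d^4_{-2,-2}: k∈[0..2] ⇒ +0.150150 -1.092712 +0.828351 = -0.114211;  D = +0.106794-0.040488i
d^4_{-1,-2}: k∈[0..2] ⇒ -0.496091 +1.504284 -0.608187 = +0.400006;  D = +0.364324-0.165144i
d^4_{0,-2}: k∈[0..2] ⇒ +0.863864 -1.397053 +0.317719 = -0.215470;  D = +0.190238-0.101176i
d^4_{1,-2}: k∈[0..2] ⇒ -1.002856 +0.912281 -0.110651 = -0.201227;  D = -0.171340+0.105522i
d^4_{2,-2}: k∈[0..2] ⇒ +0.828351 -0.401886 +0.020310 = +0.446775;  D = -0.364861+0.257846i
d^4_{3,-2}: k∈[0..1] ⇒ -0.482733 +0.097585 = -0.385148;  D = -0.299864+0.241703i
d^4_{4,-2}: single k=0 term ⇒ +0.177215;  D = -0.130674+0.119706i
Y_4^{m'}(θ=1.3643,φ=0.377) and Σ D·Y over m':
  (-0.4685+0.1126i)·(+0.0255-0.4053i)  (-0.3426+0.1057i)·(+0.1024-0.2177i)  (+0.1068-0.0405i)·(-0.1649+0.1548i)  (+0.3643-0.1651i)·(-0.2388+0.0946i)  (+0.1902-0.1012i)·(+0.1905+0.0000i)  (-0.1713+0.1055i)·(+0.2388+0.0946i)  (-0.3649+0.2578i)·(-0.1649-0.1548i)  (-0.2999+0.2417i)·(-0.1024-0.2177i)  (-0.1307+0.1197i)·(+0.0255+0.4053i)
Y_4^-2(R⁻¹ n̂) = +0.055796+0.369582i

Re=0.0558 Im=0.3696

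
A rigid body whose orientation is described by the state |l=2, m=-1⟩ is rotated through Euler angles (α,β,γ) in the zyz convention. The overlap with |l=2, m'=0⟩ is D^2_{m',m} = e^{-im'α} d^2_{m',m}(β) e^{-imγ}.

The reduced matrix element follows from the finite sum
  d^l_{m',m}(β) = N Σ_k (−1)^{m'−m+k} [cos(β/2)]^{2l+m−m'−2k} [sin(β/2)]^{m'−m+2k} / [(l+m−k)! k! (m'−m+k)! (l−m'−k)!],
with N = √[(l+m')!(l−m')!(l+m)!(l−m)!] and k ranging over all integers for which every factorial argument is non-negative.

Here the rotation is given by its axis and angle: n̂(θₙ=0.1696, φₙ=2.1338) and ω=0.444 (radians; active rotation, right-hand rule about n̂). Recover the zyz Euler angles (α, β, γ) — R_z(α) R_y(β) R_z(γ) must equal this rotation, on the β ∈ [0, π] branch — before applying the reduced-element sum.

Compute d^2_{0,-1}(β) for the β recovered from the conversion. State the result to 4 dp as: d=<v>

Axis–angle → zyz. n̂ = (sinθₙcosφₙ, sinθₙsinφₙ, cosθₙ) = (-0.090087, +0.142737, +0.985652), ω = 0.4440.
R = I cosω + sinω [n̂]ₓ + (1−cosω) n̂n̂ᵀ gives
  R = [+0.903828, -0.424639, +0.052704; +0.422145, +0.905016, +0.052338; -0.069923, -0.025056, +0.997238]
β = atan2(√(R₁₃²+R₂₃²), R₃₃) = 0.074345; α = atan2(R₂₃, R₁₃) mod 2π = 0.781920; γ = atan2(R₃₂, −R₃₁) mod 2π = 5.939098
d^2_{0,-1}(β=0.0743) via the finite sum:
With c≡cos(β/2)=0.999309 and s≡sin(β/2)=0.037164, N=[2·2·1·6]^{1/2}=4.898979
k: max(0,(-1)−(0))=0 … min(2+(-1),2−(0))=1
  k=0: (−1)^1·4.8990/(2)·0.9993^3·0.0372^1 = -0.090844
  k=1: (−1)^2·4.8990/(2)·0.9993^1·0.0372^3 = +0.000126
d^2_{0,-1}(0.0743) = -0.090844 +0.000126 = -0.090718

d=-0.0907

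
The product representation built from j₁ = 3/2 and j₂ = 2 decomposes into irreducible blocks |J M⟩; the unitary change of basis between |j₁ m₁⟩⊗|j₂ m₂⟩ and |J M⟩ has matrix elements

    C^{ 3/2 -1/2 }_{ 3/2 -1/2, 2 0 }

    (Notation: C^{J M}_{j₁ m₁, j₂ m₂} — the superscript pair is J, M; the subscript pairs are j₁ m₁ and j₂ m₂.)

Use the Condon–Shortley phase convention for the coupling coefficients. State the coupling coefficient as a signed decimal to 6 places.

j₁+j₂−J=2  J+j₁−j₂=1  J−j₁+j₂=2  j₁+j₂+J+1=6
(j₁±m₁, j₂±m₂, J±M) = (1,2,2,2,1,2)
P² = 16/45
sum k=1..2:
  [1] −1/1 = -1
  [2] +1/4 = 1/4
S = -3/4
C² = P²·S² = 1/5 ; C = -0.447214

−√(1/5) = -0.447214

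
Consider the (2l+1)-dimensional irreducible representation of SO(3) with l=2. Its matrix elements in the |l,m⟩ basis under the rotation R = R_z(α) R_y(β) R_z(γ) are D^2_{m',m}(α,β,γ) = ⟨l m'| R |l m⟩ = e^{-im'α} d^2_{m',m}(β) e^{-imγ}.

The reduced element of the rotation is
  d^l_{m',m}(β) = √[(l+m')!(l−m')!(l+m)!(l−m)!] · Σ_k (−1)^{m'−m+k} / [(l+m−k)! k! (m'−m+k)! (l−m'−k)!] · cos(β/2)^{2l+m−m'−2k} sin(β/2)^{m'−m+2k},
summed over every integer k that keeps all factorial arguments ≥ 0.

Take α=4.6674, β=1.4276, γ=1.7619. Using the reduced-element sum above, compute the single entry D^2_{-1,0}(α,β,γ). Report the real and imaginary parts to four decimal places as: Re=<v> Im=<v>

Re=-0.0078 Im=-0.1728

Split into d^2_{-1,0}(β=1.4276) × two z-phases.
With c≡cos(β/2)=0.755879 and s≡sin(β/2)=0.654711, N=[1·6·2·2]^{1/2}=4.898979
Admissible k: 1..2 (factorial args all ≥0)
  k=1: (−1)^0·4.8990/(2)·0.7559^3·0.6547^1 = +0.692600
  k=2: (−1)^1·4.8990/(2)·0.7559^1·0.6547^3 = -0.519609
d^2_{-1,0}(1.4276) = +0.692600 -0.519609 = +0.172991
Attach z-rotation phases: D = e^{-i(-1)(4.6674)}·(+0.172991)·e^{-i(0)(1.7619)} = -0.007780-0.172816i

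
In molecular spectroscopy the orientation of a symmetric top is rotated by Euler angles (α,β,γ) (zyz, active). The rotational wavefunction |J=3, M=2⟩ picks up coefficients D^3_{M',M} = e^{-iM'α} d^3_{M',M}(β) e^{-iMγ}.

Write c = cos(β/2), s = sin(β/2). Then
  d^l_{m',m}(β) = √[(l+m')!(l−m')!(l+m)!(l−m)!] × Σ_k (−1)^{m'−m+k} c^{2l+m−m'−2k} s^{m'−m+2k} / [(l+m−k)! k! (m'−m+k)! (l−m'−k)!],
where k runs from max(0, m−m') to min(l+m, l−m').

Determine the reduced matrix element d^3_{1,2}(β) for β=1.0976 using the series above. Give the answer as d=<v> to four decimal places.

d^3_{1,2}(β=1.0976) via the finite sum:
c=cos(1.097600/2)=0.853151, s=sin(1.097600/2)=0.521664; N=√[24·2·120·1]=75.894664
k: max(0,(2)−(1))=1 … min(3+(2),3−(1))=2
  k=1: (−1)^0·75.8947/(24)·0.8532^5·0.5217^1 = +0.745625
  k=2: (−1)^1·75.8947/(12)·0.8532^3·0.5217^3 = -0.557545
d^3_{1,2}(1.0976) = +0.745625 -0.557545 = +0.188080

d=0.1881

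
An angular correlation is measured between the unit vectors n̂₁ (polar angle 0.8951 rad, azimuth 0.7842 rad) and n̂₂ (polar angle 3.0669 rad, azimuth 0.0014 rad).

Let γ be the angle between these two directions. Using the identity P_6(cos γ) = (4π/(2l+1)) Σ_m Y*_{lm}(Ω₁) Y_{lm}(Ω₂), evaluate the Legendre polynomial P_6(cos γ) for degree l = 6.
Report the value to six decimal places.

Summing Y*_{l m}(θ₁,φ₁)·Y_{l m}(θ₂,φ₂) over m ∈ [−6, 6]; prefactor 4π/(2·6+1) = 0.966644:
  m=-6: (-0.000784-0.109015i) × (+0.000000-0.000000i) = -0.000000-0.000000i  (running Σ = -0.000000-0.000000i)
  m=-5: (-0.215328-0.212763i) × (-0.000004+0.000000i) = +0.000001+0.000001i  (running Σ = +0.000001+0.000001i)
  m=-4: (-0.436798+0.002093i) × (+0.000110-0.000001i) = -0.000048+0.000000i  (running Σ = -0.000047+0.000001i)
  m=-3: (-0.177667+0.178949i) × (-0.002143+0.000009i) = +0.000379-0.000385i  (running Σ = +0.000332-0.000384i)
  m=-2: (-0.000471-0.196615i) × (+0.028536-0.000080i) = -0.000029-0.005611i  (running Σ = +0.000303-0.005994i)
  m=-1: (-0.239927-0.239353i) × (-0.239143+0.000335i) = +0.057457+0.057159i  (running Σ = +0.057760+0.051165i)
  m=0: (+0.108043-0.000000i) × (+0.958379+0.000000i) = +0.103546+0.000000i  (running Σ = +0.161306+0.051165i)
  m=1: (+0.239927-0.239353i) × (+0.239143+0.000335i) = +0.057457-0.057159i  (running Σ = +0.218763-0.005994i)
  m=2: (-0.000471+0.196615i) × (+0.028536+0.000080i) = -0.000029+0.005611i  (running Σ = +0.218734-0.000384i)
  m=3: (+0.177667+0.178949i) × (+0.002143+0.000009i) = +0.000379+0.000385i  (running Σ = +0.219113+0.000001i)
  m=4: (-0.436798-0.002093i) × (+0.000110+0.000001i) = -0.000048-0.000000i  (running Σ = +0.219065+0.000001i)
  m=5: (+0.215328-0.212763i) × (+0.000004+0.000000i) = +0.000001-0.000001i  (running Σ = +0.219066-0.000000i)
  m=6: (-0.000784+0.109015i) × (+0.000000+0.000000i) = -0.000000+0.000000i  (running Σ = +0.219066-0.000000i)
Accumulated sum +0.219066-0.000000i; after 4π/(2l+1) scaling, +0.211759-0.000000i ⇒ P_6 = 0.211759

0.211759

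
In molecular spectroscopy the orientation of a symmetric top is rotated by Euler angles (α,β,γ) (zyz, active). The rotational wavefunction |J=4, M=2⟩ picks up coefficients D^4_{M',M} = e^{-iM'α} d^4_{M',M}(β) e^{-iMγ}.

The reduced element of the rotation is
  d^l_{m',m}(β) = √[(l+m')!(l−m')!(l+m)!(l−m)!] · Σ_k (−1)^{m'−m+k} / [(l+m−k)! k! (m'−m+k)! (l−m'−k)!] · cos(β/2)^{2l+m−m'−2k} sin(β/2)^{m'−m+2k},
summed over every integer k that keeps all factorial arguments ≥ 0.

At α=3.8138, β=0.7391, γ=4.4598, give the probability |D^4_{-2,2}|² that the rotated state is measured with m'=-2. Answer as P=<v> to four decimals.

Split into d^4_{-2,2}(β=0.7391) × two z-phases.
With c≡cos(β/2)=0.932490 and s≡sin(β/2)=0.361196, N=[2·720·720·2]^{1/2}=1440.000000
The bounds max(0,m−m')=4 and min(l+m,l−m')=6 give 3 terms
  k=4: (−1)^0·1440.0000/(96)·0.9325^4·0.3612^4 = +0.193036
  k=5: (−1)^1·1440.0000/(120)·0.9325^2·0.3612^6 = -0.023170
  k=6: (−1)^2·1440.0000/(1440)·0.9325^0·0.3612^8 = +0.000290
d^4_{-2,2}(0.7391) = +0.193036 -0.023170 +0.000290 = +0.170156
|D^4_{-2,2}|² = |d^4_{-2,2}(β)|² = (+0.170156)² = 0.028953 (the z-rotation phases have unit modulus)

P=0.0290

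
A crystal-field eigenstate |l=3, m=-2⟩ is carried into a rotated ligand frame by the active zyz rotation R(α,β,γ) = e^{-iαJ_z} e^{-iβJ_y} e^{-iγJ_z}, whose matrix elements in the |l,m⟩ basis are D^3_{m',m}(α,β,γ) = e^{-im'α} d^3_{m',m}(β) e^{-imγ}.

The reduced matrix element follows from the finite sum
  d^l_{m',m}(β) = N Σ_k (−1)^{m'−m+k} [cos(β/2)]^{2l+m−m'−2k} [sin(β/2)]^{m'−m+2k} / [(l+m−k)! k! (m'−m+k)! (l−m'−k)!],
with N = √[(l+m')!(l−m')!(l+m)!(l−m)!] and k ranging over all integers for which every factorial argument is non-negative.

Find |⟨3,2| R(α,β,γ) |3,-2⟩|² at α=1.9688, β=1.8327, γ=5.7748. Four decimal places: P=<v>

P=0.2349

Split into d^3_{2,-2}(β=1.8327) × two z-phases.
Half-angle: c=0.608720, s=0.793385. N=√(120·1·1·120)=120.000000
k: max(0,(-2)−(2))=0 … min(3+(-2),3−(2))=1
  k=0: (−1)^4·120.0000/(24)·0.6087^2·0.7934^4 = +0.734077
  k=1: (−1)^5·120.0000/(120)·0.6087^0·0.7934^6 = -0.249404
d^3_{2,-2}(1.8327) = +0.734077 -0.249404 = +0.484672
|D^3_{2,-2}|² = |d^3_{2,-2}(β)|² = (+0.484672)² = 0.234907 (the z-rotation phases have unit modulus)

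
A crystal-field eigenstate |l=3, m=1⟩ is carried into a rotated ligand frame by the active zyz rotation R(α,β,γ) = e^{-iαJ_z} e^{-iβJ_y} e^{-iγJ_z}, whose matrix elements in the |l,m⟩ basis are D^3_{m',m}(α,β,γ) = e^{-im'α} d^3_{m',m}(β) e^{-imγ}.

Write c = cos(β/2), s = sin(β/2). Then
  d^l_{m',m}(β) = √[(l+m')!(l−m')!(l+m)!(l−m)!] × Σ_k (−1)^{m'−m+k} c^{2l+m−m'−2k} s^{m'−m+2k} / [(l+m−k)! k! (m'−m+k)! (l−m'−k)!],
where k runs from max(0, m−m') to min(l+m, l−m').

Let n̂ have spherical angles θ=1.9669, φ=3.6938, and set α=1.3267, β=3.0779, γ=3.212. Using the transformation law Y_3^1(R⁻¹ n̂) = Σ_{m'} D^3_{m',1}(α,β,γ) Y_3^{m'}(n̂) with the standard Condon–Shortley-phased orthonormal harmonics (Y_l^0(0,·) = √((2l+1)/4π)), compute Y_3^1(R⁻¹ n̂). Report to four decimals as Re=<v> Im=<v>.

Need the full column D^3_{m',1} for m'=−3..3 at α=1.3267, β=3.0779, γ=3.2120.
cos(β/2)=0.031841, sin(β/2)=0.999493
d^3_{-3,1}: single k=4 term ⇒ +0.003919;  D = +0.002818+0.002723i
d^3_{-2,1}: k∈[3..4] ⇒ +0.000204 -0.100435 = -0.100231;  D = -0.084996+0.053122i
d^3_{-1,1}: k∈[2..4] ⇒ +0.000006 -0.008094 +0.996962 = +0.988873;  D = -0.305903-0.940369i
d^3_{0,1}: k∈[1..3] ⇒ +0.000000 -0.000335 +0.110021 = +0.109686;  D = -0.109414+0.007716i
d^3_{1,1}: k∈[0..2] ⇒ +0.000000 -0.000008 +0.006071 = +0.006063;  D = -0.001048+0.005971i
d^3_{2,1}: k∈[0..1] ⇒ -0.000000 +0.000204 = +0.000204;  D = +0.000186+0.000083i
d^3_{3,1}: single k=0 term ⇒ +0.000004;  D = +0.000002-0.000003i
Y_3^{m'}(θ=1.9669,φ=3.6938) and Σ D·Y over m':
  (+0.0028+0.0027i)·(+0.0281+0.3264i)  (-0.0850+0.0531i)·(-0.1509+0.2998i)  (-0.3059-0.9404i)·(+0.0649-0.0400i)  (-0.1094+0.0077i)·(+0.3248+0.0000i)  (-0.0010+0.0060i)·(-0.0649-0.0400i)  (+0.0002+0.0001i)·(-0.1509-0.2998i)  (+0.0000-0.0000i)·(-0.0281+0.3264i)
Y_3^1(R⁻¹ n̂) = -0.096598-0.079207i

Re=-0.0966 Im=-0.0792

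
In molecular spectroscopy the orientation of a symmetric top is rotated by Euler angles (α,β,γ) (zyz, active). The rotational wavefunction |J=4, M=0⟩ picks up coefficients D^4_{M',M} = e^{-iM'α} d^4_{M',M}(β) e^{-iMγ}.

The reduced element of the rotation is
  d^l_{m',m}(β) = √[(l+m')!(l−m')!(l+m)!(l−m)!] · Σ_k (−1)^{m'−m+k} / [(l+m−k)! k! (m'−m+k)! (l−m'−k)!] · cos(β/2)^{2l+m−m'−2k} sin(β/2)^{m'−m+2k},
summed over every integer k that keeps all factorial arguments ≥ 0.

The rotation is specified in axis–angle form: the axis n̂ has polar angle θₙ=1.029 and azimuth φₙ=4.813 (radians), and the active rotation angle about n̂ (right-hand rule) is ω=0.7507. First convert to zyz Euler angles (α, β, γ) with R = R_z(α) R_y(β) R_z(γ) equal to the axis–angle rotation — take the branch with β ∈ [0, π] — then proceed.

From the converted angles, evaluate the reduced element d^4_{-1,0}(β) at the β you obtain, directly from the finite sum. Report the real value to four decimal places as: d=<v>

d=0.4041

Axis–angle → zyz. n̂ = (sinθₙcosφₙ, sinθₙsinφₙ, cosθₙ) = (+0.086057, -0.852451, +0.515676), ω = 0.7507.
R = I cosω + sinω [n̂]ₓ + (1−cosω) n̂n̂ᵀ gives
  R = [+0.733202, -0.371487, -0.569572; +0.332051, +0.926533, -0.176860; +0.593428, -0.059453, +0.802688]
β = atan2(√(R₁₃²+R₂₃²), R₃₃) = 0.639007; α = atan2(R₂₃, R₁₃) mod 2π = 3.442667; γ = atan2(R₃₂, −R₃₁) mod 2π = 3.241445
d^4_{-1,0}(β=0.6390) via the finite sum:
Half-angle: c=0.949391, s=0.314095. N=√(6·120·24·24)=643.987578
k: max(0,(0)−(-1))=1 … min(4+(0),4−(-1))=4
  k=1: (−1)^0·643.9876/(144)·0.9494^7·0.3141^1 = +0.976548
  k=2: (−1)^1·643.9876/(24)·0.9494^5·0.3141^3 = -0.641324
  k=3: (−1)^2·643.9876/(24)·0.9494^3·0.3141^5 = +0.070196
  k=4: (−1)^3·643.9876/(144)·0.9494^1·0.3141^7 = -0.001281
d^4_{-1,0}(0.6390) = +0.976548 -0.641324 +0.070196 -0.001281 = +0.404139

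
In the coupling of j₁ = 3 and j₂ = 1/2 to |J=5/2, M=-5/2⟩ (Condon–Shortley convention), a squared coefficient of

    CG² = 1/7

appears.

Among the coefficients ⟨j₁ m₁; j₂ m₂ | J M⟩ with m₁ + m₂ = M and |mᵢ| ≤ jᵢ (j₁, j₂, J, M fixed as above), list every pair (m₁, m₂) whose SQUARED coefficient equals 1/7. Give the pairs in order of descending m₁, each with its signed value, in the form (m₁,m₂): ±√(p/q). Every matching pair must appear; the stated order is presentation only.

(-2,-1/2): +√(1/7)

Admissible pairs with m₁+m₂ = M = -5/2: (-3,1/2), (-2,-1/2)
  (m₁,m₂)=(-2,-1/2): CG² = 1/7, CG = +√(1/7)   ← matches the target
  (m₁,m₂)=(-3,1/2): CG² = 6/7, CG = −√(6/7)
Pairs with CG² = 1/7: (-2,-1/2): +√(1/7)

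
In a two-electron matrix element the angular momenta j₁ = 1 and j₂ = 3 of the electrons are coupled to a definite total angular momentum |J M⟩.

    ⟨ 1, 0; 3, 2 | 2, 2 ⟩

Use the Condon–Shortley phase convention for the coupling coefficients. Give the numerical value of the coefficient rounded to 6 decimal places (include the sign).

√[5·2!0!4!/7! · 1!1!5!1!4!0!] = √(960/7)
  +(−1)^1/∏(1,1,0,4,0,0)! = -1/24  (running -1/24)
⟨..|..⟩ = √(960/7)·(-1/24) = -0.487950

−√(5/21) ≈ -0.487950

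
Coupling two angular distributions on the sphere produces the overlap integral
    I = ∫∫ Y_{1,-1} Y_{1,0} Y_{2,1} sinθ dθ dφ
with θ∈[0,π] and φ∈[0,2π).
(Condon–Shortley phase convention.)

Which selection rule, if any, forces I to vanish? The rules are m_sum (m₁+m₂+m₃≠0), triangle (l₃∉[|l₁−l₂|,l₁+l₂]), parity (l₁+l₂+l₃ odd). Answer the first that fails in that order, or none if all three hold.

Σmᵢ = 0  ✓
l₃∈[|l₁−l₂|,l₁+l₂]=[0,2], have l₃=2  ✓
Σlᵢ = 4 ⇒ even  ✓

none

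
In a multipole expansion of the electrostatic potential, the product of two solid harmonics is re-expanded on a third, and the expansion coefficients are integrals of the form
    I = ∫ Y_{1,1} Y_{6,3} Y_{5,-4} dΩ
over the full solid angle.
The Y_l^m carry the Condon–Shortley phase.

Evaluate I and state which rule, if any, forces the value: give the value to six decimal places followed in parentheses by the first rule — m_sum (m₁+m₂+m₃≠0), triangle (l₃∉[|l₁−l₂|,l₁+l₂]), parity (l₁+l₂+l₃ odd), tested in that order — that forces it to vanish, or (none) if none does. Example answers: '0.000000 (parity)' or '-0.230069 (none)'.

-0.070770 (none)

Rules hold: Σm=0, L=12 even, 5≤5≤7.
N = 3·13·11 = 429
Δ = 2!·0!·10!/13! = 1/858
Racah Σ t=1..1: t=1:−1/14400 = -1/14400
⇒ 3j(1 6 5; 0 0 0)² = 6/143, sgn +1
Racah Σ t=0..0: t=0:+1/725760 = 1/725760
⇒ 3j(1 6 5; 1 3 -4)² = 1/286, sgn -1
4πI² = N·(3j₀)²·(3jₘ)² = 9/143
I = -1·√(0.0629371/4π) = -0.07076985
No selection rule forces the value: the integral is nonzero (none).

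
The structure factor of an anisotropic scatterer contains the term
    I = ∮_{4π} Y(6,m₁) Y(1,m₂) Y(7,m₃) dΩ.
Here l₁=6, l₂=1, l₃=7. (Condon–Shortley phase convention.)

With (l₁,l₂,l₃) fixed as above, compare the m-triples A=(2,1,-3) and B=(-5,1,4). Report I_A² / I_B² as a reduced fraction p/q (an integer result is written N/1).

Shared (l₁,l₂,l₃)=(6,1,7): N and (l;000)² cancel in I_A²/I_B².
A: Δ = 0!·12!·2!/15! = 1/1365; Racah Σ t=0..0: t=0:+1/1935360 = 1/1935360; ⇒ 3j(6 1 7; 2 1 -3)² = 3/91, sgn +1
B: Δ = 0!·12!·2!/15! = 1/1365; Racah Σ t=0..0: t=0:+1/79833600 = 1/79833600; ⇒ 3j(6 1 7; -5 1 4)² = 1/455, sgn -1
I_A²/I_B² = (3/91)/(1/455) = 15/1

15/1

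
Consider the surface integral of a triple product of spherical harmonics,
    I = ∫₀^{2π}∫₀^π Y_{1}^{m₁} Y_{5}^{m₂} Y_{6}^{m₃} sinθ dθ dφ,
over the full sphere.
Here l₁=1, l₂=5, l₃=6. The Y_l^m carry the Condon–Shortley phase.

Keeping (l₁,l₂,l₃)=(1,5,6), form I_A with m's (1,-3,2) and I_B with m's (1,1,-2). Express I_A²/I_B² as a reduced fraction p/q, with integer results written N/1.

3/14

Same 1,5,6: normalisation and zero-m 3j drop out of the ratio.
A: Δ: 0! 2! 10! / 13! → 1/858; sum: t=0:+1/161280 = 1/161280; 3j²(1 5 6; 1 -3 2) = Δ·Π!·Σ² = 1/143  (sign +1)
B: Δ: 0! 2! 10! / 13! → 1/858; sum: t=0:+1/34560 = 1/34560; 3j²(1 5 6; 1 1 -2) = Δ·Π!·Σ² = 14/429  (sign +1)
I_A²/I_B² = (1/143)/(14/429) = 3/14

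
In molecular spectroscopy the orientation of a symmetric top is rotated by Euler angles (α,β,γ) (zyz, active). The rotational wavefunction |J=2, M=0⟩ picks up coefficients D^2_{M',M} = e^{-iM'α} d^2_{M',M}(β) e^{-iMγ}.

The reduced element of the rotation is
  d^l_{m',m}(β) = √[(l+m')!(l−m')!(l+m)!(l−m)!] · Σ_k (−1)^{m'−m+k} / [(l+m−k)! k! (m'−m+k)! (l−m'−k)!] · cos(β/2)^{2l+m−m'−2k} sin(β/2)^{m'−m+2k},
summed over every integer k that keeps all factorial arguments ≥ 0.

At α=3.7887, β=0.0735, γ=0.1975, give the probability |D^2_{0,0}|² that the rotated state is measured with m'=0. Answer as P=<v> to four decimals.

Split into d^2_{0,0}(β=0.0735) × two z-phases.
Half-angle: c=0.999325, s=0.036742. N=√(2·2·2·2)=4.000000
The bounds max(0,m−m')=0 and min(l+m,l−m')=2 give 3 terms
  k=0: (−1)^0·4.0000/(4)·0.9993^4·0.0367^0 = +0.997302
  k=1: (−1)^1·4.0000/(1)·0.9993^2·0.0367^2 = -0.005393
  k=2: (−1)^2·4.0000/(4)·0.9993^0·0.0367^4 = +0.000002
d^2_{0,0}(0.0735) = +0.997302 -0.005393 +0.000002 = +0.991911
|D^2_{0,0}|² = |d^2_{0,0}(β)|² = (+0.991911)² = 0.983888 (the z-rotation phases have unit modulus)

P=0.9839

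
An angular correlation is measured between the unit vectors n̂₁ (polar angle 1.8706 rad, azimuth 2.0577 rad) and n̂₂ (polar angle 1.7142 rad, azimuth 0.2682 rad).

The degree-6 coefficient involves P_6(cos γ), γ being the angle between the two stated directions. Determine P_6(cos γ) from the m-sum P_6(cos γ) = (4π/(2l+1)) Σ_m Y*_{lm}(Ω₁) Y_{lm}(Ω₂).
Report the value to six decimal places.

-0.151855

Expand P_6 via completeness: Σ_{m} conj(Y_{6,m}) at Ω₁ times Y_{6,m} at Ω₂ —
  term(m=-6) = -0.04266 - 0.16128j   from Y*(Ω₁)=0.35851 - 0.08024j, Y(Ω₂)=-0.01743 - 0.45375j
  term(m=-5) = -0.07937 + 0.04105j   from Y*(Ω₁)=0.25556 + 0.29909j, Y(Ω₂)=-0.05174 + 0.22116j
  term(m=-4) = 0.00205 + 0.00246j   from Y*(Ω₁)=0.00444 - 0.01121j, Y(Ω₂)=-0.12679 + 0.23320j
  term(m=-3) = 0.05231 - 0.06795j   from Y*(Ω₁)=0.34026 - 0.03761j, Y(Ω₂)=0.17369 - 0.18049j
  term(m=-2) = 0.01771 + 0.00828j   from Y*(Ω₁)=0.05330 + 0.07842j, Y(Ω₂)=0.17719 - 0.10535j
  term(m=-1) = -0.01704 + 0.07666j   from Y*(Ω₁)=0.14328 - 0.27064j, Y(Ω₂)=-0.24729 + 0.06796j
  term(m=+0) = -0.02310 + 0.00000j   from Y*(Ω₁)=0.12174 + 0.00000j, Y(Ω₂)=-0.18975 + 0.00000j
  term(m=+1) = -0.01704 - 0.07666j   from Y*(Ω₁)=-0.14328 - 0.27064j, Y(Ω₂)=0.24729 + 0.06796j
  term(m=+2) = 0.01771 - 0.00828j   from Y*(Ω₁)=0.05330 - 0.07842j, Y(Ω₂)=0.17719 + 0.10535j
  term(m=+3) = 0.05231 + 0.06795j   from Y*(Ω₁)=-0.34026 - 0.03761j, Y(Ω₂)=-0.17369 - 0.18049j
  term(m=+4) = 0.00205 - 0.00246j   from Y*(Ω₁)=0.00444 + 0.01121j, Y(Ω₂)=-0.12679 - 0.23320j
  term(m=+5) = -0.07937 - 0.04105j   from Y*(Ω₁)=-0.25556 + 0.29909j, Y(Ω₂)=0.05174 + 0.22116j
  term(m=+6) = -0.04266 + 0.16128j   from Y*(Ω₁)=0.35851 + 0.08024j, Y(Ω₂)=-0.01743 + 0.45375j
Total Σ_m = -0.15709 + 0.00000j. Multiply by 0.966644: -0.15185 + 0.00000j. P_6(cos γ) = -0.151855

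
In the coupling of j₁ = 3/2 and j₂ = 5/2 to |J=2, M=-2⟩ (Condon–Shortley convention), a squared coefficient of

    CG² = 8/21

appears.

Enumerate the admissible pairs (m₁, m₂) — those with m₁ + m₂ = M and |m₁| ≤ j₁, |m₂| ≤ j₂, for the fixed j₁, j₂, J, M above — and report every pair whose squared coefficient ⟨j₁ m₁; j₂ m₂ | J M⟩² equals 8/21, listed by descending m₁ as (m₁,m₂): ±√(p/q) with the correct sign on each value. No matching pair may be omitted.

Admissible pairs with m₁+m₂ = M = -2: (-3/2,-1/2), (-1/2,-3/2), (1/2,-5/2)
  (m₁,m₂)=(1/2,-5/2): CG² = 10/21, CG = +√(10/21)
  (m₁,m₂)=(-1/2,-3/2): CG² = 8/21, CG = −√(8/21)   ← matches the target
  (m₁,m₂)=(-3/2,-1/2): CG² = 1/7, CG = +√(1/7)
Pairs with CG² = 8/21: (-1/2,-3/2): −√(8/21)

(-1/2,-3/2): −√(8/21)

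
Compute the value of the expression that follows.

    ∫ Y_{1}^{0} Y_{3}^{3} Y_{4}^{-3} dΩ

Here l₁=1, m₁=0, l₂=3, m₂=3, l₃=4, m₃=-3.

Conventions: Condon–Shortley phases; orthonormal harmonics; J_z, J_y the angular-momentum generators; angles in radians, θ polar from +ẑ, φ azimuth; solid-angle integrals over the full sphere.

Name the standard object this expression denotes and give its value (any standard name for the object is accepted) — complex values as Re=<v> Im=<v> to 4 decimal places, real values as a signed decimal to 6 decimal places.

Gaunt coefficient, -0.162868

This is a Gaunt coefficient — the integral of a triple product of spherical harmonics over the sphere.
Rules hold: Σm=0, L=8 even, 2≤4≤4.
N = 3·7·9 = 189
Δ = 0!·2!·6!/9! = 1/252
Racah Σ t=0..0: t=0:+1/36 = 1/36
⇒ 3j(1 3 4; 0 0 0)² = 4/63, sgn +1
Racah Σ t=0..0: t=0:+1/720 = 1/720
⇒ 3j(1 3 4; 0 3 -3)² = 1/36, sgn -1
4πI² = N·(3j₀)²·(3jₘ)² = 1/3
I = -1·√(0.333333/4π) = -0.16286750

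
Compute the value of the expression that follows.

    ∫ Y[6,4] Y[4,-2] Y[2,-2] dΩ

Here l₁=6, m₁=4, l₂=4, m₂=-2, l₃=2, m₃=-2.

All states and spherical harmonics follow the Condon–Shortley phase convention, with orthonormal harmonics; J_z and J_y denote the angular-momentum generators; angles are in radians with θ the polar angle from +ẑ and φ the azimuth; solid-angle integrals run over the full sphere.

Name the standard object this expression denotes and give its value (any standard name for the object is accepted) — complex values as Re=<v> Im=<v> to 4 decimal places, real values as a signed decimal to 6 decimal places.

This is a Gaunt coefficient — the integral of a triple product of spherical harmonics over the sphere.
Checks pass: Σm=0; 12 even; l₃=2∈[2,10].
(2·6+1)(2·4+1)(2·2+1) = 585
Δ: 8! 4! 0! / 13! → 1/6435
sum: t=4:+1/2304 = 1/2304
3j²(6 4 2; 0 0 0) = Δ·Π!·Σ² = 5/143  (sign +1)
sum: t=2:+1/34560 = 1/34560
3j²(6 4 2; 4 -2 -2) = Δ·Π!·Σ² = 14/429  (sign +1)
combine: 4πI² = 585·5/143·14/429 = 1050/1573
take √, sign +1: I = 0.23047581

Gaunt coefficient, +0.230476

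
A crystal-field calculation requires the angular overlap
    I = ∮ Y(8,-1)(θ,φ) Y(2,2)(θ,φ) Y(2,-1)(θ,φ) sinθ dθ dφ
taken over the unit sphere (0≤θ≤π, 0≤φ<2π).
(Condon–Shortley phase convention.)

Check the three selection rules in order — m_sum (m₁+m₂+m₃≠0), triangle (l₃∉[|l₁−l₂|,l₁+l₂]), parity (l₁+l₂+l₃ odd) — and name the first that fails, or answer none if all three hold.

triangle

m₁+m₂+m₃ = -1 + 2 − 1 = 0  ✓
triangle: need |l₁−l₂| ≤ l₃ ≤ l₁+l₂ = [6,10]; l₃=2 is outside  ✗
parity: l₁+l₂+l₃ = 12 is even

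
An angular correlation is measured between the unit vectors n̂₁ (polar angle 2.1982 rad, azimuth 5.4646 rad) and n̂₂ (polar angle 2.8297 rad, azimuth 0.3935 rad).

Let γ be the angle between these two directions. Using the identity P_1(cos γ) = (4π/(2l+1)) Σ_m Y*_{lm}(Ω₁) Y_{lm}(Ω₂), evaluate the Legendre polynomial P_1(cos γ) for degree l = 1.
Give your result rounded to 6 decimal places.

0.645935

Expand P_1 via completeness: Σ_{m} conj(Y_{1,m}) at Ω₁ times Y_{1,m} at Ω₂ —
  [-1]  conj(Y_{1,-1})(Ω₁) = 0.19110 - 0.20423j ; Y_{1,-1}(Ω₂) = 0.09792 - 0.04065j ; Δ = 0.01041 - 0.02777j
  [+0]  conj(Y_{1,0})(Ω₁) = -0.28683 + 0.00000j ; Y_{1,0}(Ω₂) = -0.46503 + 0.00000j ; Δ = 0.13339 + 0.00000j
  [+1]  conj(Y_{1,1})(Ω₁) = -0.19110 - 0.20423j ; Y_{1,1}(Ω₂) = -0.09792 - 0.04065j ; Δ = 0.01041 + 0.02777j
Σ over m = 0.15421 + 0.00000j; ×(4π/3) → 0.64593 + 0.00000j. Real part: 0.645935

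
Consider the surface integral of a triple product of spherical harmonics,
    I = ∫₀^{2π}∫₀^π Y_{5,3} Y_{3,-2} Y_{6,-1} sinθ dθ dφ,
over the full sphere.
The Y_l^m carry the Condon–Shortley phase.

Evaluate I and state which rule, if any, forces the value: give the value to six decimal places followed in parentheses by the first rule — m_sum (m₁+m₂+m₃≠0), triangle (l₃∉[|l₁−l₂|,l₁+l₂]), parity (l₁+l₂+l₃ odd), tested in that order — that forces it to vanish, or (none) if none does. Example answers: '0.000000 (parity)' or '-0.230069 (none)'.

0.166435 (none)

m-sum 0 ✓  L=14 even ✓  2≤6≤8 ✓
Π(2lᵢ+1) = 11×7×13 = 1001
triangle coeff Δ(5,3,6) = 1/675675
Σ_t [0,2]: t=0:+1/8640 t=1:−1/2304 t=2:+1/8640 = -7/34560
(3j)²=7/429 [(5 3 6; 0 0 0)], sign=-1
Σ_t [0,1]: t=0:+1/17280 t=1:−1/120960 = 1/20160
(3j)²=64/3003 [(5 3 6; 3 -2 -1)], sign=-1
⇒ 4πI² = 448/1287
I = (+1)√(448/1287/(4π)) = 0.16643505
No selection rule forces the value: the integral is nonzero (none).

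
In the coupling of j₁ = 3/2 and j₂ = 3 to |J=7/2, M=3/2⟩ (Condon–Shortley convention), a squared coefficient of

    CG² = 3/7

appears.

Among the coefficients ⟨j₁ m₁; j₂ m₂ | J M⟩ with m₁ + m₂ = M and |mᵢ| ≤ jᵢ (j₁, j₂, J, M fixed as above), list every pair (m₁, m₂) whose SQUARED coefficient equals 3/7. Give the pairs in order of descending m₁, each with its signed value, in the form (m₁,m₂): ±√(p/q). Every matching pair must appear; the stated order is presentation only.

(-1/2,2): −√(3/7)

Admissible pairs with m₁+m₂ = M = 3/2: (-3/2,3), (-1/2,2), (1/2,1), (3/2,0)
  (m₁,m₂)=(3/2,0): CG² = 10/21, CG = +√(10/21)
  (m₁,m₂)=(1/2,1): CG² = 0/1, CG = 0
  (m₁,m₂)=(-1/2,2): CG² = 3/7, CG = −√(3/7)   ← matches the target
  (m₁,m₂)=(-3/2,3): CG² = 2/21, CG = −√(2/21)
Pairs with CG² = 3/7: (-1/2,2): −√(3/7)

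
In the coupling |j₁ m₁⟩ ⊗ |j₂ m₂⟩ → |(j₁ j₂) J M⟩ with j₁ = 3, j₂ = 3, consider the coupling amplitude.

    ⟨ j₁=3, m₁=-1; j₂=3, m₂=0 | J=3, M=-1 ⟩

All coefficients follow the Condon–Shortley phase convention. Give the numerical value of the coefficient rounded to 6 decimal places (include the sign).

+√(1/6) ≈ +0.408248

√[7·3!3!3!/10! · 2!4!3!3!2!4!] = √(864/25)
  +(−1)^1/∏(1,2,3,2,0,1)! = -1/24  (running -1/24)
  +(−1)^2/∏(2,1,2,1,1,2)! = 1/8  (running 1/12)
  +(−1)^3/∏(3,0,1,0,2,3)! = -1/72  (running 5/72)
⟨..|..⟩ = √(864/25)·(5/72) = +0.408248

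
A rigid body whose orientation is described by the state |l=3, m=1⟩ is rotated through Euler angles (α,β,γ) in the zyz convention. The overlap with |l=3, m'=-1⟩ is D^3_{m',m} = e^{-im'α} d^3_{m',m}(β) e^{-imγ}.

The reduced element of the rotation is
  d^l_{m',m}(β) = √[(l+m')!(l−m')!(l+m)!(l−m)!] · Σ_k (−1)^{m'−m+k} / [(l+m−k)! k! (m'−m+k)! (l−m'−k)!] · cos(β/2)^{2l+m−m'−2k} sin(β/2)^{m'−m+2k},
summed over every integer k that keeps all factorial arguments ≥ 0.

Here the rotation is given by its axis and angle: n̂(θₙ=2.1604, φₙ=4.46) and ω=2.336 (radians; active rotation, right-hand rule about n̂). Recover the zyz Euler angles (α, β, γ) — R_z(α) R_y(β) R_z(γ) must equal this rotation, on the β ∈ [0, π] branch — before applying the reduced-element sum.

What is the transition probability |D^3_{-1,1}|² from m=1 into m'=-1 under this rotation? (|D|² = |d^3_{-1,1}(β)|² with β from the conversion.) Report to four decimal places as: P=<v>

Axis–angle → zyz. n̂ = (sinθₙcosφₙ, sinθₙsinφₙ, cosθₙ) = (-0.207556, -0.804829, -0.556032), ω = 2.3360.
R = I cosω + sinω [n̂]ₓ + (1−cosω) n̂n̂ᵀ gives
  R = [-0.619764, +0.683791, -0.385127; -0.118275, +0.403751, +0.907191; +0.775824, +0.607796, -0.169355]
β = atan2(√(R₁₃²+R₂₃²), R₃₃) = 1.740971; α = atan2(R₂₃, R₁₃) mod 2π = 1.972266; γ = atan2(R₃₂, −R₃₁) mod 2π = 2.477044
First d^3_{-1,1}(β=1.7410), then the phase factors e^{-i(-1)α} and e^{-i(1)γ}:
Half-angle: c=0.644455, s=0.764642. N=√(2·24·24·2)=48.000000
k∈{2,3,4} keeps every argument non-negative
  k=2: (−1)^0·48.0000/(8)·0.6445^4·0.7646^2 = +0.605116
  k=3: (−1)^1·48.0000/(6)·0.6445^2·0.7646^4 = -1.135816
  k=4: (−1)^2·48.0000/(48)·0.6445^0·0.7646^6 = +0.199871
d^3_{-1,1}(1.7410) = +0.605116 -1.135816 +0.199871 = -0.330830
|D^3_{-1,1}|² = |d^3_{-1,1}(β)|² = (-0.330830)² = 0.109448 (the z-rotation phases have unit modulus)

P=0.1094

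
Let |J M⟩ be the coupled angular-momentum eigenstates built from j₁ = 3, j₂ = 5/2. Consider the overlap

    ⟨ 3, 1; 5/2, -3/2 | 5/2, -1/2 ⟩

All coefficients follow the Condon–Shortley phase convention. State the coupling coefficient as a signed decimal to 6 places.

-0.169031

√[6·3!3!2!/9! · 4!2!1!4!2!3!] = √(576/35)
  +(−1)^0/∏(0,3,2,1,1,1)! = 1/12  (running 1/12)
  +(−1)^1/∏(1,2,1,0,2,2)! = -1/8  (running -1/24)
⟨..|..⟩ = √(576/35)·(-1/24) = -0.169031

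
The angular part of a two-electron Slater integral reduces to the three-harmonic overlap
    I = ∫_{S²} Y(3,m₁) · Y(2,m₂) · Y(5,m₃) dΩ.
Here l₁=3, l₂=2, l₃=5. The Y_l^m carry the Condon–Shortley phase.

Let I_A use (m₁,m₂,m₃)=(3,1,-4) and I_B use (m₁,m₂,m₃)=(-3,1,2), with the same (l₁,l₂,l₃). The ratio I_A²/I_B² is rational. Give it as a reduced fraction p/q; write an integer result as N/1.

12/1

l's match ⇒ only the (l;m) 3-j factors differ between A and B.
A: triangle coeff Δ(3,2,5) = 1/2310; Σ_t [0,0]: t=0:+1/4320 = 1/4320; (3j)²=2/55 [(3 2 5; 3 1 -4)], sign=-1
B: triangle coeff Δ(3,2,5) = 1/2310; Σ_t [0,0]: t=0:+1/4320 = 1/4320; (3j)²=1/330 [(3 2 5; -3 1 2)], sign=-1
I_A²/I_B² = (2/55)/(1/330) = 12/1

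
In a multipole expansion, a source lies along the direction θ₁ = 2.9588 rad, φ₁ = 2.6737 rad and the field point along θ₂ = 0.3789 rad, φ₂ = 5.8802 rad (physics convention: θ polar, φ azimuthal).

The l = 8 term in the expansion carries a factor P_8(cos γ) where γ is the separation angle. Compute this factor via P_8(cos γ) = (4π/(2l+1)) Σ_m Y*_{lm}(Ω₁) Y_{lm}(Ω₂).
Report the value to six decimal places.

Term-by-term m-sum for l=8 (normalisation 4π/17 = 0.739198):
  m=-8: (-0.000001+0.000000i) × (-0.000180-0.000015i) = +0.000000-0.000000i  (running Σ = +0.000000-0.000000i)
  m=-7: (-0.000013+0.000002i) × (-0.001722+0.000572i) = +0.000000-0.000000i  (running Σ = +0.000000-0.000000i)
  m=-6: (-0.000173-0.000060i) × (-0.008633+0.007628i) = +0.000002-0.000001i  (running Σ = +0.000002-0.000001i)
  m=-5: (-0.001269-0.001312i) × (-0.022361+0.046993i) = +0.000090-0.000030i  (running Σ = +0.000092-0.000031i)
  m=-4: (-0.004009-0.012924i) × (-0.007030+0.170770i) = +0.002235-0.000594i  (running Σ = +0.002327-0.000625i)
  m=-3: (+0.012292-0.072869i) × (+0.139798+0.369342i) = +0.028632-0.005647i  (running Σ = +0.030959-0.006272i)
  m=-2: (+0.167482-0.227305i) × (+0.394403+0.410974i) = +0.159472-0.020819i  (running Σ = +0.190431-0.027091i)
  m=-1: (+0.587694-0.296972i) × (+0.276458+0.117859i) = +0.197473-0.012836i  (running Σ = +0.387905-0.039926i)
  m=0: (+0.561188-0.000000i) × (-0.383723+0.000000i) = -0.215341+0.000000i  (running Σ = +0.172564-0.039926i)
  m=1: (-0.587694-0.296972i) × (-0.276458+0.117859i) = +0.197473+0.012836i  (running Σ = +0.370038-0.027091i)
  m=2: (+0.167482+0.227305i) × (+0.394403-0.410974i) = +0.159472+0.020819i  (running Σ = +0.529510-0.006272i)
  m=3: (-0.012292-0.072869i) × (-0.139798+0.369342i) = +0.028632+0.005647i  (running Σ = +0.558142-0.000625i)
  m=4: (-0.004009+0.012924i) × (-0.007030-0.170770i) = +0.002235+0.000594i  (running Σ = +0.560377-0.000031i)
  m=5: (+0.001269-0.001312i) × (+0.022361+0.046993i) = +0.000090+0.000030i  (running Σ = +0.560467-0.000001i)
  m=6: (-0.000173+0.000060i) × (-0.008633-0.007628i) = +0.000002+0.000001i  (running Σ = +0.560469-0.000000i)
  m=7: (+0.000013+0.000002i) × (+0.001722+0.000572i) = +0.000000+0.000000i  (running Σ = +0.560469-0.000000i)
  m=8: (-0.000001-0.000000i) × (-0.000180+0.000015i) = +0.000000+0.000000i  (running Σ = +0.560469+0.000000i)
Accumulated sum +0.560469+0.000000i; after 4π/(2l+1) scaling, +0.414298+0.000000i ⇒ P_8 = 0.414298

0.414298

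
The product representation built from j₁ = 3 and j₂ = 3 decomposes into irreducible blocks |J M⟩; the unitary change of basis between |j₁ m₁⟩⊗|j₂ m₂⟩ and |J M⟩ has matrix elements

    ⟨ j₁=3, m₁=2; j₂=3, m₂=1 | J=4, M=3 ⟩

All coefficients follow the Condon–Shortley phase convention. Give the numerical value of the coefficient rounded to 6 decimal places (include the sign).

√[9·2!4!4!/11! · 5!1!4!2!7!1!] = √(82944/11)
  +(−1)^0/∏(0,2,1,4,3,0)! = 1/288  (running 1/288)
  +(−1)^1/∏(1,1,0,3,4,1)! = -1/144  (running -1/288)
⟨..|..⟩ = √(82944/11)·(-1/288) = -0.301511

-0.301511  (= −√(1/11))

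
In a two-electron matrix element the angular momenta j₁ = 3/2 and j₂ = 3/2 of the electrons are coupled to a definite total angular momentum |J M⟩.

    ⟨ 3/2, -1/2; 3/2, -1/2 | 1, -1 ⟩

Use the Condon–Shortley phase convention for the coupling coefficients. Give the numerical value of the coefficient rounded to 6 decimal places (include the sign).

triangle: 2!·1!·1!/5! = 2/120
(j±m)!: 1!·2!·1!·2!·0!·2! = 8
prefactor² = (2J+1)·Δ·N² = 2/5
  k=1: −1/(1!·1!·1!·0!·0!·1!) = -1
Σ = -1  ⇒  CG² = 2/5·(-1)² = 2/5
CG = −√(2/5) = -0.632456

−√(2/5) ≈ -0.632456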